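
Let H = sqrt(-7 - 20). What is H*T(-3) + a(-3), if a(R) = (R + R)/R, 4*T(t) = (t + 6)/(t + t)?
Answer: 2 - 3*I*sqrt(3)/8 ≈ 2.0 - 0.64952*I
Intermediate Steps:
T(t) = (6 + t)/(8*t) (T(t) = ((t + 6)/(t + t))/4 = ((6 + t)/((2*t)))/4 = ((6 + t)*(1/(2*t)))/4 = ((6 + t)/(2*t))/4 = (6 + t)/(8*t))
a(R) = 2 (a(R) = (2*R)/R = 2)
H = 3*I*sqrt(3) (H = sqrt(-27) = 3*I*sqrt(3) ≈ 5.1962*I)
H*T(-3) + a(-3) = (3*I*sqrt(3))*((1/8)*(6 - 3)/(-3)) + 2 = (3*I*sqrt(3))*((1/8)*(-1/3)*3) + 2 = (3*I*sqrt(3))*(-1/8) + 2 = -3*I*sqrt(3)/8 + 2 = 2 - 3*I*sqrt(3)/8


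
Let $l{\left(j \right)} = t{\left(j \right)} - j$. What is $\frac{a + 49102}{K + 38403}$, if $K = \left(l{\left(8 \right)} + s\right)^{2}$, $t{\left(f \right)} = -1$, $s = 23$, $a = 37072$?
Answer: $\frac{7834}{3509} \approx 2.2325$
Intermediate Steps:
$l{\left(j \right)} = -1 - j$
$K = 196$ ($K = \left(\left(-1 - 8\right) + 23\right)^{2} = \left(-9 + 23\right)^{2} = 14^{2} = 196$)
$\frac{a + 49102}{K + 38403} = \frac{37072 + 49102}{196 + 38403} = \frac{86174}{38599} = 86174 \cdot \frac{1}{38599} = \frac{7834}{3509}$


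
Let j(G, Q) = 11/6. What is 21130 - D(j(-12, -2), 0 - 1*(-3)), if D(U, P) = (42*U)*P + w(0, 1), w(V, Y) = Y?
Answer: 20898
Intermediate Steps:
j(G, Q) = 11/6 (j(G, Q) = 11*(⅙) = 11/6)
D(U, P) = 1 + 42*P*U (D(U, P) = (42*U)*P + 1 = 42*P*U + 1 = 1 + 42*P*U)
21130 - D(j(-12, -2), 0 - 1*(-3)) = 21130 - (1 + 42*(0 - 1*(-3))*(11/6)) = 21130 - (1 + 42*(0 + 3)*(11/6)) = 21130 - (1 + 42*3*(11/6)) = 21130 - (1 + 231) = 21130 - 1*232 = 21130 - 232 = 20898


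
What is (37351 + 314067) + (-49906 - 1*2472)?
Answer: 299040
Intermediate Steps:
(37351 + 314067) + (-49906 - 1*2472) = 351418 + (-49906 - 2472) = 351418 - 52378 = 299040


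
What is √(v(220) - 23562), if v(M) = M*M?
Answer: √24838 ≈ 157.60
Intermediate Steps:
v(M) = M²
√(v(220) - 23562) = √(220² - 23562) = √(48400 - 23562) = √24838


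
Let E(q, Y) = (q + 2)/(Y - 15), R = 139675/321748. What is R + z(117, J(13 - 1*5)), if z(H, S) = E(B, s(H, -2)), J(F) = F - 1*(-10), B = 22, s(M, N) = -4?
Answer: -5068127/6113212 ≈ -0.82904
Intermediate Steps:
J(F) = 10 + F (J(F) = F + 10 = 10 + F)
R = 139675/321748 (R = 139675*(1/321748) = 139675/321748 ≈ 0.43411)
E(q, Y) = (2 + q)/(-15 + Y)
z(H, S) = -24/19 (z(H, S) = (2 + 22)/(-15 - 4) = 24/(-19) = -1/19*24 = -24/19)
R + z(117, J(13 - 1*5)) = 139675/321748 - 24/19 = -5068127/6113212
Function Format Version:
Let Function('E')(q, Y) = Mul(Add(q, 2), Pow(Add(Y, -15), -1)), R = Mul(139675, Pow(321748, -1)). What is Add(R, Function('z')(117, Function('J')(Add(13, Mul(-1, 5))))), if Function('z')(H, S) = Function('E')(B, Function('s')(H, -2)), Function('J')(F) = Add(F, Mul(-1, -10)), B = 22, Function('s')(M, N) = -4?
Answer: Rational(-5068127, 6113212) ≈ -0.82904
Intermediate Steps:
Function('J')(F) = Add(10, F) (Function('J')(F) = Add(F, 10) = Add(10, F))
R = Rational(139675, 321748) (R = Mul(139675, Rational(1, 321748)) = Rational(139675, 321748) ≈ 0.43411)
Function('E')(q, Y) = Mul(Pow(Add(-15, Y), -1), Add(2, q)) (Function('E')(q, Y) = Mul(Add(2, q), Pow(Add(-15, Y), -1)) = Mul(Pow(Add(-15, Y), -1), Add(2, q)))
Function('z')(H, S) = Rational(-24, 19) (Function('z')(H, S) = Mul(Pow(Add(-15, -4), -1), Add(2, 22)) = Mul(Pow(-19, -1), 24) = Mul(Rational(-1, 19), 24) = Rational(-24, 19))
Add(R, Function('z')(117, Function('J')(Add(13, Mul(-1, 5))))) = Add(Rational(139675, 321748), Rational(-24, 19)) = Rational(-5068127, 6113212)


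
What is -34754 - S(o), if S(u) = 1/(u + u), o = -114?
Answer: -7923911/228 ≈ -34754.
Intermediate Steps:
S(u) = 1/(2*u)
-34754 - S(o) = -34754 - 1/(2*(-114)) = -34754 - (-1)/(2*114) = -34754 - 1*(-1/228) = -34754 + 1/228 = -7923911/228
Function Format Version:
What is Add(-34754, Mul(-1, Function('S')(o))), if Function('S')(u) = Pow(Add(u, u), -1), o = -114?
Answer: Rational(-7923911, 228) ≈ -34754.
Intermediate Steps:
Function('S')(u) = Mul(Rational(1, 2), Pow(u, -1)) (Function('S')(u) = Pow(Mul(2, u), -1) = Mul(Rational(1, 2), Pow(u, -1)))
Add(-34754, Mul(-1, Function('S')(o))) = Add(-34754, Mul(-1, Mul(Rational(1, 2), Pow(-114, -1)))) = Add(-34754, Mul(-1, Mul(Rational(1, 2), Rational(-1, 114)))) = Add(-34754, Mul(-1, Rational(-1, 228))) = Add(-34754, Rational(1, 228)) = Rational(-7923911, 228)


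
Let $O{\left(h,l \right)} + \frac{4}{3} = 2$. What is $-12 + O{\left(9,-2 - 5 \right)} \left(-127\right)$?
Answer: $- \frac{290}{3} \approx -96.667$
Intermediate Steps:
$O{\left(h,l \right)} = \frac{2}{3}$ ($O{\left(h,l \right)} = - \frac{4}{3} + 2 = \frac{2}{3}$)
$-12 + O{\left(9,-2 - 5 \right)} \left(-127\right) = -12 + \frac{2}{3} \left(-127\right) = -12 - \frac{254}{3} = - \frac{290}{3}$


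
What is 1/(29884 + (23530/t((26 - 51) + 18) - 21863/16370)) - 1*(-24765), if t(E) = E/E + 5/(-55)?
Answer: 22607570468525/912883927 ≈ 24765.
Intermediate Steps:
t(E) = 10/11 (t(E) = 1 + 5*(-1/55) = 1 - 1/11 = 10/11)
1/(29884 + (23530/t((26 - 51) + 18) - 21863/16370)) - 1*(-24765) = 1/(29884 + (23530/(10/11) - 21863/16370)) - 1*(-24765) = 1/(29884 + (23530*(11/10) - 21863*1/16370)) + 24765 = 1/(29884 + (25883 - 21863/16370)) + 24765 = 1/(29884 + 423682847/16370) + 24765 = 1/(912883927/16370) + 24765 = 16370/912883927 + 24765 = 22607570468525/912883927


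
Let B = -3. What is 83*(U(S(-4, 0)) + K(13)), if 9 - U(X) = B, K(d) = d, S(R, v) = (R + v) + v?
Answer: 2075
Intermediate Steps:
S(R, v) = R + 2*v
U(X) = 12 (U(X) = 9 - 1*(-3) = 9 + 3 = 12)
83*(U(S(-4, 0)) + K(13)) = 83*(12 + 13) = 83*25 = 2075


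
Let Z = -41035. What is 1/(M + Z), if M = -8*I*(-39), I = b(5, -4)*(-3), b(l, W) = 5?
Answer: -1/45715 ≈ -2.1875e-5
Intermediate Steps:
I = -15 (I = 5*(-3) = -15)
M = -4680 (M = -8*(-15)*(-39) = 120*(-39) = -4680)
1/(M + Z) = 1/(-4680 - 41035) = 1/(-45715) = -1/45715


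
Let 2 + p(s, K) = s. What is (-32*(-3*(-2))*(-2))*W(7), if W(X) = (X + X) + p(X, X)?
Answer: 7296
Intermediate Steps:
p(s, K) = -2 + s
W(X) = -2 + 3*X (W(X) = (X + X) + (-2 + X) = 2*X + (-2 + X) = -2 + 3*X)
(-32*(-3*(-2))*(-2))*W(7) = (-32*(-3*(-2))*(-2))*(-2 + 3*7) = (-192*(-2))*(-2 + 21) = -32*(-12)*19 = 384*19 = 7296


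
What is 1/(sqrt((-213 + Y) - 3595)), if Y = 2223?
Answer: -I*sqrt(1585)/1585 ≈ -0.025118*I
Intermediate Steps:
1/(sqrt((-213 + Y) - 3595)) = 1/(sqrt((-213 + 2223) - 3595)) = 1/(sqrt(2010 - 3595)) = 1/(sqrt(-1585)) = 1/(I*sqrt(1585)) = -I*sqrt(1585)/1585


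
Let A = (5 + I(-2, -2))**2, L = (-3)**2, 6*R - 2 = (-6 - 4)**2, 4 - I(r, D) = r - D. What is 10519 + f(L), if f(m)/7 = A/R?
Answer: 179390/17 ≈ 10552.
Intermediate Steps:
I(r, D) = 4 + D - r (I(r, D) = 4 - (r - D) = 4 + (D - r) = 4 + D - r)
R = 17 (R = 1/3 + (-6 - 4)**2/6 = 1/3 + (1/6)*(-10)**2 = 1/3 + (1/6)*100 = 1/3 + 50/3 = 17)
L = 9
A = 81 (A = (5 + (4 - 2 - 1*(-2)))**2 = (5 + (4 - 2 + 2))**2 = (5 + 4)**2 = 9**2 = 81)
f(m) = 567/17 (f(m) = 7*(81/17) = 567/17)
10519 + f(L) = 10519 + 567/17 = 179390/17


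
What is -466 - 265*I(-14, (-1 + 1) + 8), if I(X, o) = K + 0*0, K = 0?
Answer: -466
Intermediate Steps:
I(X, o) = 0 (I(X, o) = 0 + 0*0 = 0 + 0 = 0)
-466 - 265*I(-14, (-1 + 1) + 8) = -466 - 265*0 = -466 + 0 = -466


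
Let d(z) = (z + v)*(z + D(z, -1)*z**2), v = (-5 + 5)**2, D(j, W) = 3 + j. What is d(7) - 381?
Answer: 3098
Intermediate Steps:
v = 0 (v = 0**2 = 0)
d(z) = z*(z + z**2*(3 + z)) (d(z) = (z + 0)*(z + (3 + z)*z**2) = z*(z + z**2*(3 + z)))
d(7) - 381 = 7**2*(1 + 7*(3 + 7)) - 381 = 49*(1 + 7*10) - 381 = 49*(1 + 70) - 381 = 49*71 - 381 = 3479 - 381 = 3098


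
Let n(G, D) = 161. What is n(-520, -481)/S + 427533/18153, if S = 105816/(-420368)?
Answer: -16435299403/26678859 ≈ -616.04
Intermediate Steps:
S = -13227/52546 (S = 105816*(-1/420368) = -13227/52546 ≈ -0.25172)
n(-520, -481)/S + 427533/18153 = 161/(-13227/52546) + 427533/18153 = 161*(-52546/13227) + 427533*(1/18153) = -8459906/13227 + 142511/6051 = -16435299403/26678859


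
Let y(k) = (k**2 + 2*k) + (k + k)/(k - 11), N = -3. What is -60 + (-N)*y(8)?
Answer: 164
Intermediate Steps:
y(k) = k**2 + 2*k + 2*k/(-11 + k) (y(k) = (k**2 + 2*k) + (2*k)/(-11 + k) = (k**2 + 2*k) + 2*k/(-11 + k) = k**2 + 2*k + 2*k/(-11 + k))
-60 + (-N)*y(8) = -60 + (-1*(-3))*(8*(-20 + 8**2 - 9*8)/(-11 + 8)) = -60 + 3*(8*(-20 + 64 - 72)/(-3)) = -60 + 3*(8*(-1/3)*(-28)) = -60 + 3*(224/3) = -60 + 224 = 164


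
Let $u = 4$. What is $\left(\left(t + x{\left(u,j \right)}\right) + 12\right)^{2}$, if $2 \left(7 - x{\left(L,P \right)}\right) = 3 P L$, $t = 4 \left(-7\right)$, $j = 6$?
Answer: $2025$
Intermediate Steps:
$t = -28$
$x{\left(L,P \right)} = 7 - \frac{3 L P}{2}$ ($x{\left(L,P \right)} = 7 - \frac{3 P L}{2} = 7 - \frac{3 L P}{2}$)
$\left(\left(t + x{\left(u,j \right)}\right) + 12\right)^{2} = \left(\left(-28 + \left(7 - 6 \cdot 6\right)\right) + 12\right)^{2} = \left(\left(-28 + \left(7 - 36\right)\right) + 12\right)^{2} = \left(\left(-28 - 29\right) + 12\right)^{2} = \left(-57 + 12\right)^{2} = \left(-45\right)^{2} = 2025$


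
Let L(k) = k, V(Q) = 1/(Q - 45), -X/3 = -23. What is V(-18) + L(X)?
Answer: 4346/63 ≈ 68.984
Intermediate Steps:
X = 69 (X = -3*(-23) = 69)
V(Q) = 1/(-45 + Q)
V(-18) + L(X) = 1/(-45 - 18) + 69 = 1/(-63) + 69 = -1/63 + 69 = 4346/63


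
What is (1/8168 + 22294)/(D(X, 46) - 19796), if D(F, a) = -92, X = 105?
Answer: -182097393/162445184 ≈ -1.1210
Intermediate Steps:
(1/8168 + 22294)/(D(X, 46) - 19796) = (1/8168 + 22294)/(-92 - 19796) = (1/8168 + 22294)/(-19888) = (182097393/8168)*(-1/19888) = -182097393/162445184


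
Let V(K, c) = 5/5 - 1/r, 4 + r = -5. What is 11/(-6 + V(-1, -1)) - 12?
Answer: -57/4 ≈ -14.250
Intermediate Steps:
r = -9 (r = -4 - 5 = -9)
V(K, c) = 10/9 (V(K, c) = 5/5 - 1/(-9) = 5*(⅕) - 1*(-⅑) = 1 + ⅑ = 10/9)
11/(-6 + V(-1, -1)) - 12 = 11/(-6 + 10/9) - 12 = 11/(-44/9) - 12 = -9/44*11 - 12 = -9/4 - 12 = -57/4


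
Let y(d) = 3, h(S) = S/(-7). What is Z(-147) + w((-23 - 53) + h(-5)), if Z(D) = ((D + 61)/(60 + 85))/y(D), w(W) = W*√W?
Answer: -86/435 - 527*I*√3689/49 ≈ -0.1977 - 653.23*I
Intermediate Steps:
h(S) = -S/7 (h(S) = S*(-⅐) = -S/7)
w(W) = W^(3/2)
Z(D) = 61/435 + D/435 (Z(D) = ((D + 61)/(60 + 85))/3 = ((61 + D)/145)*(⅓) = ((61 + D)*(1/145))*(⅓) = (61/145 + D/145)*(⅓) = 61/435 + D/435)
Z(-147) + w((-23 - 53) + h(-5)) = (61/435 + (1/435)*(-147)) + ((-23 - 53) - ⅐*(-5))^(3/2) = (61/435 - 49/145) + (-76 + 5/7)^(3/2) = -86/435 + (-527/7)^(3/2) = -86/435 - 527*I*√3689/49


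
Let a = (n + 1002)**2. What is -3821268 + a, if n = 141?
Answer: -2514819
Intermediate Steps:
a = 1306449 (a = (141 + 1002)**2 = 1143**2 = 1306449)
-3821268 + a = -3821268 + 1306449 = -2514819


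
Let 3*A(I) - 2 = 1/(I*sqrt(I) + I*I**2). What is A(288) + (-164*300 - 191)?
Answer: -3539489733940/71663613 - sqrt(2)/495338893056 ≈ -49390.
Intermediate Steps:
A(I) = 2/3 + 1/(3*(I**3 + I**(3/2))) (A(I) = 2/3 + 1/(3*(I*sqrt(I) + I*I**2)) = 2/3 + 1/(3*(I**(3/2) + I**3)) = 2/3 + 1/(3*(I**3 + I**(3/2))))
A(288) + (-164*300 - 191) = (1 + 2*288**3 + 2*288**(3/2))/(3*(288**3 + 288**(3/2))) + (-164*300 - 191) = (1 + 2*23887872 + 2*(3456*sqrt(2)))/(3*(23887872 + 3456*sqrt(2))) + (-49200 - 191) = (1 + 47775744 + 6912*sqrt(2))/(3*(23887872 + 3456*sqrt(2))) - 49391 = (47775745 + 6912*sqrt(2))/(3*(23887872 + 3456*sqrt(2))) - 49391 = -49391 + (47775745 + 6912*sqrt(2))/(3*(23887872 + 3456*sqrt(2)))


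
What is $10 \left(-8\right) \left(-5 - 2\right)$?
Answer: $560$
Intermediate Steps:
$10 \left(-8\right) \left(-5 - 2\right) = \left(-80\right) \left(-7\right) = 560$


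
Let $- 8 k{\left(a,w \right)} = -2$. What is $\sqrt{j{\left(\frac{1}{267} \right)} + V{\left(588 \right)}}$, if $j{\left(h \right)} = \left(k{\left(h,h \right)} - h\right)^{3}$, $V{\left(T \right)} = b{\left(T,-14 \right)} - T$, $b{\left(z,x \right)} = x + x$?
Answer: $\frac{i \sqrt{200352701727555}}{570312} \approx 24.819 i$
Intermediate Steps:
$b{\left(z,x \right)} = 2 x$
$V{\left(T \right)} = -28 - T$ ($V{\left(T \right)} = 2 \left(-14\right) - T = -28 - T$)
$k{\left(a,w \right)} = \frac{1}{4}$ ($k{\left(a,w \right)} = \left(- \frac{1}{8}\right) \left(-2\right) = \frac{1}{4}$)
$j{\left(h \right)} = \left(\frac{1}{4} - h\right)^{3}$
$\sqrt{j{\left(\frac{1}{267} \right)} + V{\left(588 \right)}} = \sqrt{- \frac{\left(-1 + \frac{4}{267}\right)^{3}}{64} - 616} = \sqrt{- \frac{\left(- \frac{263}{267}\right)^{3}}{64} - 616} = \sqrt{\left(- \frac{1}{64}\right) \left(- \frac{18191447}{19034163}\right) - 616} = \sqrt{\frac{18191447}{1218186432} - 616} = \sqrt{- \frac{750384650665}{1218186432}} = \frac{i \sqrt{200352701727555}}{570312}$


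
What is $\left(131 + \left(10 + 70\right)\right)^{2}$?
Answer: $44521$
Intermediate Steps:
$\left(131 + \left(10 + 70\right)\right)^{2} = \left(131 + 80\right)^{2} = 211^{2} = 44521$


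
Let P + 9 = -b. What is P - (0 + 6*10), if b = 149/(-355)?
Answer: -24346/355 ≈ -68.580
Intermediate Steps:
b = -149/355 (b = 149*(-1/355) = -149/355 ≈ -0.41972)
P = -3046/355 (P = -9 - 1*(-149/355) = -9 + 149/355 = -3046/355 ≈ -8.5803)
P - (0 + 6*10) = -3046/355 - (0 + 6*10) = -3046/355 - (0 + 60) = -3046/355 - 1*60 = -3046/355 - 60 = -24346/355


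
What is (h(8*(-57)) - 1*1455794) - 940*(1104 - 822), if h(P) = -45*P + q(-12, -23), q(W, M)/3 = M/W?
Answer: -6801393/4 ≈ -1.7003e+6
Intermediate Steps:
q(W, M) = 3*M/W (q(W, M) = 3*(M/W) = 3*M/W)
h(P) = 23/4 - 45*P (h(P) = -45*P + 3*(-23)/(-12) = -45*P + 3*(-23)*(-1/12) = -45*P + 23/4 = 23/4 - 45*P)
(h(8*(-57)) - 1*1455794) - 940*(1104 - 822) = ((23/4 - 360*(-57)) - 1*1455794) - 940*(1104 - 822) = ((23/4 - 45*(-456)) - 1455794) - 940*282 = ((23/4 + 20520) - 1455794) - 265080 = (82103/4 - 1455794) - 265080 = -5741073/4 - 265080 = -6801393/4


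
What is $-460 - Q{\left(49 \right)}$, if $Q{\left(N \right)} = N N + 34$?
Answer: $-2895$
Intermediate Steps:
$Q{\left(N \right)} = 34 + N^{2}$ ($Q{\left(N \right)} = N^{2} + 34 = 34 + N^{2}$)
$-460 - Q{\left(49 \right)} = -460 - \left(34 + 49^{2}\right) = -460 - \left(34 + 2401\right) = -460 - 2435 = -2895$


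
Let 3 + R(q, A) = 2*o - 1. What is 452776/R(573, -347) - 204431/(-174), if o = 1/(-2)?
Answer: -77760869/870 ≈ -89380.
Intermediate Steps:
o = -1/2 ≈ -0.50000
R(q, A) = -5 (R(q, A) = -3 + (2*(-1/2) - 1) = -3 + (-1 - 1) = -3 - 2 = -5)
452776/R(573, -347) - 204431/(-174) = 452776/(-5) - 204431/(-174) = 452776*(-1/5) - 204431*(-1/174) = -452776/5 + 204431/174 = -77760869/870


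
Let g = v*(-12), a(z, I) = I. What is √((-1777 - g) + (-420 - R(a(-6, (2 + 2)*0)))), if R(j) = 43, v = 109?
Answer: 2*I*√233 ≈ 30.529*I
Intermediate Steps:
g = -1308 (g = 109*(-12) = -1308)
√((-1777 - g) + (-420 - R(a(-6, (2 + 2)*0)))) = √((-1777 - 1*(-1308)) + (-420 - 1*43)) = √((-1777 + 1308) + (-420 - 43)) = √(-469 - 463) = √(-932) = 2*I*√233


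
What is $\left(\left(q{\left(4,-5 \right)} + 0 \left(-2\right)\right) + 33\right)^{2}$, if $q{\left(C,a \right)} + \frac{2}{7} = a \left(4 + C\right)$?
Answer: $\frac{2601}{49} \approx 53.082$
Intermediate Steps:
$q{\left(C,a \right)} = - \frac{2}{7} + a \left(4 + C\right)$
$\left(\left(q{\left(4,-5 \right)} + 0 \left(-2\right)\right) + 33\right)^{2} = \left(\left(\left(- \frac{2}{7} + 4 \left(-5\right) + 4 \left(-5\right)\right) + 0 \left(-2\right)\right) + 33\right)^{2} = \left(\left(\left(- \frac{2}{7} - 20 - 20\right) + 0\right) + 33\right)^{2} = \left(\left(- \frac{282}{7} + 0\right) + 33\right)^{2} = \left(- \frac{282}{7} + 33\right)^{2} = \left(- \frac{51}{7}\right)^{2} = \frac{2601}{49}$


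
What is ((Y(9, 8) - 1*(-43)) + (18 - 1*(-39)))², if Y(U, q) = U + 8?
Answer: 13689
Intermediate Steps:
Y(U, q) = 8 + U
((Y(9, 8) - 1*(-43)) + (18 - 1*(-39)))² = (((8 + 9) - 1*(-43)) + (18 - 1*(-39)))² = ((17 + 43) + (18 + 39))² = (60 + 57)² = 117² = 13689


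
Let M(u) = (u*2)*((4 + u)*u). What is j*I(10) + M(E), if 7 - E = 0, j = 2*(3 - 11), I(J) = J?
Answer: 918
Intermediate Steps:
j = -16 (j = 2*(-8) = -16)
E = 7 (E = 7 - 1*0 = 7 + 0 = 7)
M(u) = 2*u**2*(4 + u) (M(u) = (2*u)*(u*(4 + u)) = 2*u**2*(4 + u))
j*I(10) + M(E) = -16*10 + 2*7**2*(4 + 7) = -160 + 2*49*11 = -160 + 1078 = 918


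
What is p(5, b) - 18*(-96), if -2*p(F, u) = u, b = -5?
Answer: 3461/2 ≈ 1730.5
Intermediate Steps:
p(F, u) = -u/2
p(5, b) - 18*(-96) = -½*(-5) - 18*(-96) = 5/2 + 1728 = 3461/2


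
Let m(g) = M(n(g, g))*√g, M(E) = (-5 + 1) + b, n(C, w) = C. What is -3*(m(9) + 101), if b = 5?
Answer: -312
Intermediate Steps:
M(E) = 1 (M(E) = (-5 + 1) + 5 = -4 + 5 = 1)
m(g) = √g (m(g) = 1*√g = √g)
-3*(m(9) + 101) = -3*(√9 + 101) = -3*(3 + 101) = -3*104 = -312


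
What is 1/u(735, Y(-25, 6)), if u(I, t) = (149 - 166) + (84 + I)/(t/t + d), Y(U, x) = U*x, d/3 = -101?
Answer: -302/5953 ≈ -0.050731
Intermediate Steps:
d = -303 (d = 3*(-101) = -303)
u(I, t) = -2609/151 - I/302 (u(I, t) = (149 - 166) + (84 + I)/(t/t - 303) = -17 + (84 + I)/(1 - 303) = -17 + (84 + I)/(-302) = -17 + (84 + I)*(-1/302) = -17 + (-42/151 - I/302) = -2609/151 - I/302)
1/u(735, Y(-25, 6)) = 1/(-2609/151 - 1/302*735) = 1/(-2609/151 - 735/302) = 1/(-5953/302) = -302/5953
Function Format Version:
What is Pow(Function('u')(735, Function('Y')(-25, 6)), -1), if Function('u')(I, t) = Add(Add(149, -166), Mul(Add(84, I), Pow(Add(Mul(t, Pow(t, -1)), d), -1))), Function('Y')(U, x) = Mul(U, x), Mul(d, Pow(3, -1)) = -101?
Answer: Rational(-302, 5953) ≈ -0.050731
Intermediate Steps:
d = -303 (d = Mul(3, -101) = -303)
Function('u')(I, t) = Add(Rational(-2609, 151), Mul(Rational(-1, 302), I)) (Function('u')(I, t) = Add(Add(149, -166), Mul(Add(84, I), Pow(Add(Mul(t, Pow(t, -1)), -303), -1))) = Add(-17, Mul(Add(84, I), Pow(Add(1, -303), -1))) = Add(-17, Mul(Add(84, I), Pow(-302, -1))) = Add(-17, Mul(Add(84, I), Rational(-1, 302))) = Add(-17, Add(Rational(-42, 151), Mul(Rational(-1, 302), I))) = Add(Rational(-2609, 151), Mul(Rational(-1, 302), I)))
Pow(Function('u')(735, Function('Y')(-25, 6)), -1) = Pow(Add(Rational(-2609, 151), Mul(Rational(-1, 302), 735)), -1) = Pow(Add(Rational(-2609, 151), Rational(-735, 302)), -1) = Pow(Rational(-5953, 302), -1) = Rational(-302, 5953)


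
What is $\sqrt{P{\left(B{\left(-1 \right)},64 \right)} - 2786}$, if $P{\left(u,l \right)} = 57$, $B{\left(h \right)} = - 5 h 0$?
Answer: $i \sqrt{2729} \approx 52.24 i$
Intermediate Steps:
$B{\left(h \right)} = 0$
$\sqrt{P{\left(B{\left(-1 \right)},64 \right)} - 2786} = \sqrt{57 - 2786} = \sqrt{-2729} = i \sqrt{2729}$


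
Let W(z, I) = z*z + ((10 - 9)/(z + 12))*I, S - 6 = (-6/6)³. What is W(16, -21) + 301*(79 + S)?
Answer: 102157/4 ≈ 25539.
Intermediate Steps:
S = 5 (S = 6 + (-6/6)³ = 6 + (-6*⅙)³ = 6 + (-1)³ = 6 - 1 = 5)
W(z, I) = z² + I/(12 + z) (W(z, I) = z² + (1/(12 + z))*I = z² + I/(12 + z))
W(16, -21) + 301*(79 + S) = (-21 + 16³ + 12*16²)/(12 + 16) + 301*(79 + 5) = (-21 + 4096 + 12*256)/28 + 301*84 = (-21 + 4096 + 3072)/28 + 25284 = (1/28)*7147 + 25284 = 1021/4 + 25284 = 102157/4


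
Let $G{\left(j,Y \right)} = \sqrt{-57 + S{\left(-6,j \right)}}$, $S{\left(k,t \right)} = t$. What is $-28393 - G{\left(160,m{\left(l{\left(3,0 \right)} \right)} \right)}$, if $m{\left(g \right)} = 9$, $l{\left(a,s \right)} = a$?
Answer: $-28393 - \sqrt{103} \approx -28403.0$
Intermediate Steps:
$G{\left(j,Y \right)} = \sqrt{-57 + j}$
$-28393 - G{\left(160,m{\left(l{\left(3,0 \right)} \right)} \right)} = -28393 - \sqrt{-57 + 160} = -28393 - \sqrt{103}$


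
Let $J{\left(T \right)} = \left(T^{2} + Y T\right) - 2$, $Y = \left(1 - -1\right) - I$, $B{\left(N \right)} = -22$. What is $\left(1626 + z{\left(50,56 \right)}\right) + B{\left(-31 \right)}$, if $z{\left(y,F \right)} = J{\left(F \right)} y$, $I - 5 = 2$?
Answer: $144304$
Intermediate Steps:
$I = 7$ ($I = 5 + 2 = 7$)
$Y = -5$ ($Y = \left(1 - -1\right) - 7 = \left(1 + 1\right) - 7 = 2 - 7 = -5$)
$J{\left(T \right)} = -2 + T^{2} - 5 T$ ($J{\left(T \right)} = \left(T^{2} - 5 T\right) - 2 = -2 + T^{2} - 5 T$)
$z{\left(y,F \right)} = y \left(-2 + F^{2} - 5 F\right)$ ($z{\left(y,F \right)} = \left(-2 + F^{2} - 5 F\right) y = y \left(-2 + F^{2} - 5 F\right)$)
$\left(1626 + z{\left(50,56 \right)}\right) + B{\left(-31 \right)} = \left(1626 + 50 \left(-2 + 56^{2} - 280\right)\right) - 22 = \left(1626 + 50 \left(-2 + 3136 - 280\right)\right) - 22 = \left(1626 + 50 \cdot 2854\right) - 22 = \left(1626 + 142700\right) - 22 = 144326 - 22 = 144304$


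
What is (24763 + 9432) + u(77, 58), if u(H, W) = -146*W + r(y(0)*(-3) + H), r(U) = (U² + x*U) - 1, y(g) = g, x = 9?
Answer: 32348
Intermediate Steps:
r(U) = -1 + U² + 9*U (r(U) = (U² + 9*U) - 1 = -1 + U² + 9*U)
u(H, W) = -1 + H² - 146*W + 9*H (u(H, W) = -146*W + (-1 + (0*(-3) + H)² + 9*(0*(-3) + H)) = -146*W + (-1 + (0 + H)² + 9*(0 + H)) = -146*W + (-1 + H² + 9*H) = -1 + H² - 146*W + 9*H)
(24763 + 9432) + u(77, 58) = (24763 + 9432) + (-1 + 77² - 146*58 + 9*77) = 34195 + (-1 + 5929 - 8468 + 693) = 34195 - 1847 = 32348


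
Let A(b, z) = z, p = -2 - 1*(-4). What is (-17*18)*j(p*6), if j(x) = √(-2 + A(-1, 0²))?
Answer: -306*I*√2 ≈ -432.75*I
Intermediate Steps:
p = 2 (p = -2 + 4 = 2)
j(x) = I*√2 (j(x) = √(-2 + 0²) = √(-2 + 0) = √(-2) = I*√2)
(-17*18)*j(p*6) = (-17*18)*(I*√2) = -306*I*√2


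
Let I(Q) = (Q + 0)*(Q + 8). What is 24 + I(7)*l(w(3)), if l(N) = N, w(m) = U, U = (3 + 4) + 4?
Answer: 1179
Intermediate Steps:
U = 11 (U = 7 + 4 = 11)
I(Q) = Q*(8 + Q)
w(m) = 11
24 + I(7)*l(w(3)) = 24 + (7*(8 + 7))*11 = 24 + (7*15)*11 = 24 + 105*11 = 24 + 1155 = 1179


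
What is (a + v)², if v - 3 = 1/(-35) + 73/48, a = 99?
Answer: 30229733689/2822400 ≈ 10711.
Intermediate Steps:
v = 7547/1680 (v = 3 + (1/(-35) + 73/48) = 3 + (1*(-1/35) + 73*(1/48)) = 3 + (-1/35 + 73/48) = 3 + 2507/1680 = 7547/1680 ≈ 4.4923)
(a + v)² = (99 + 7547/1680)² = (173867/1680)² = 30229733689/2822400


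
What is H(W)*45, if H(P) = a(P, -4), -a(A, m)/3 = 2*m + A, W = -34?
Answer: 5670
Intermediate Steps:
a(A, m) = -6*m - 3*A (a(A, m) = -3*(2*m + A) = -3*(A + 2*m) = -6*m - 3*A)
H(P) = 24 - 3*P (H(P) = -6*(-4) - 3*P = 24 - 3*P)
H(W)*45 = (24 - 3*(-34))*45 = (24 + 102)*45 = 126*45 = 5670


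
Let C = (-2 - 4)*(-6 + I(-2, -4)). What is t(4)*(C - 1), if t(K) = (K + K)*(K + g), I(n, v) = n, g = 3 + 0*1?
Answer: 2632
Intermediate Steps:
g = 3 (g = 3 + 0 = 3)
C = 48 (C = (-2 - 4)*(-6 - 2) = -6*(-8) = 48)
t(K) = 2*K*(3 + K) (t(K) = (K + K)*(K + 3) = (2*K)*(3 + K) = 2*K*(3 + K))
t(4)*(C - 1) = (2*4*(3 + 4))*(48 - 1) = (2*4*7)*47 = 56*47 = 2632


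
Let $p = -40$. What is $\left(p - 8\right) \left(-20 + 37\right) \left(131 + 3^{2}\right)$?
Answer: $-114240$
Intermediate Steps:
$\left(p - 8\right) \left(-20 + 37\right) \left(131 + 3^{2}\right) = \left(-40 - 8\right) \left(-20 + 37\right) \left(131 + 3^{2}\right) = \left(-48\right) 17 \left(131 + 9\right) = \left(-816\right) 140 = -114240$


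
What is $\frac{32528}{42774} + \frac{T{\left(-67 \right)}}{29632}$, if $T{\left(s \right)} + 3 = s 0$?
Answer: $\frac{481870687}{633739584} \approx 0.76036$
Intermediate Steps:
$T{\left(s \right)} = -3$ ($T{\left(s \right)} = -3 + s 0 = -3 + 0 = -3$)
$\frac{32528}{42774} + \frac{T{\left(-67 \right)}}{29632} = \frac{32528}{42774} - \frac{3}{29632} = 32528 \cdot \frac{1}{42774} - \frac{3}{29632} = \frac{16264}{21387} - \frac{3}{29632} = \frac{481870687}{633739584}$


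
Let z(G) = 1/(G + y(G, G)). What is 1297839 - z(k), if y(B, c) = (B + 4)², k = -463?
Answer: 272829118901/210218 ≈ 1.2978e+6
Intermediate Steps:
y(B, c) = (4 + B)²
z(G) = 1/(G + (4 + G)²)
1297839 - z(k) = 1297839 - 1/(-463 + (4 - 463)²) = 1297839 - 1/(-463 + (-459)²) = 1297839 - 1/(-463 + 210681) = 1297839 - 1/210218 = 272829118901/210218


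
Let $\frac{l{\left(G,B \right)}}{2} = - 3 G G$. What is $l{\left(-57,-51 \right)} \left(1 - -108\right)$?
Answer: $-2124846$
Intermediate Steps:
$l{\left(G,B \right)} = - 6 G^{2}$ ($l{\left(G,B \right)} = 2 - 3 G G = 2 \left(- 3 G^{2}\right) = - 6 G^{2}$)
$l{\left(-57,-51 \right)} \left(1 - -108\right) = - 6 \left(-57\right)^{2} \left(1 - -108\right) = \left(-6\right) 3249 \left(1 + 108\right) = \left(-19494\right) 109 = -2124846$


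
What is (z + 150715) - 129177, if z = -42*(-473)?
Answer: 41404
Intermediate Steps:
z = 19866
(z + 150715) - 129177 = (19866 + 150715) - 129177 = 170581 - 129177 = 41404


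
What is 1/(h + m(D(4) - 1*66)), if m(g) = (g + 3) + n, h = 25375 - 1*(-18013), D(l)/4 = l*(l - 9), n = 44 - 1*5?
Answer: 1/43284 ≈ 2.3103e-5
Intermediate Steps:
n = 39 (n = 44 - 5 = 39)
D(l) = 4*l*(-9 + l) (D(l) = 4*(l*(l - 9)) = 4*(l*(-9 + l)) = 4*l*(-9 + l))
h = 43388 (h = 25375 + 18013 = 43388)
m(g) = 42 + g (m(g) = (g + 3) + 39 = (3 + g) + 39 = 42 + g)
1/(h + m(D(4) - 1*66)) = 1/(43388 + (42 + (4*4*(-9 + 4) - 1*66))) = 1/(43388 + (42 + (4*4*(-5) - 66))) = 1/(43388 + (42 + (-80 - 66))) = 1/(43388 + (42 - 146)) = 1/(43388 - 104) = 1/43284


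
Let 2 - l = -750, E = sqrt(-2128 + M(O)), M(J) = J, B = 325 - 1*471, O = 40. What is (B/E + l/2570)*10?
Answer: 752/257 + 365*I*sqrt(58)/87 ≈ 2.9261 + 31.951*I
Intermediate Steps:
B = -146 (B = 325 - 471 = -146)
E = 6*I*sqrt(58) (E = sqrt(-2128 + 40) = sqrt(-2088) = 6*I*sqrt(58) ≈ 45.695*I)
l = 752 (l = 2 - 1*(-750) = 2 + 750 = 752)
(B/E + l/2570)*10 = (-146*(-I*sqrt(58)/348) + 752/2570)*10 = (-(-73)*I*sqrt(58)/174 + 752*(1/2570))*10 = (73*I*sqrt(58)/174 + 376/1285)*10 = (376/1285 + 73*I*sqrt(58)/174)*10 = 752/257 + 365*I*sqrt(58)/87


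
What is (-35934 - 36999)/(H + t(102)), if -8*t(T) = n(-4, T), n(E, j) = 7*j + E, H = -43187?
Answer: 13892/8243 ≈ 1.6853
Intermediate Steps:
n(E, j) = E + 7*j
t(T) = 1/2 - 7*T/8 (t(T) = -(-4 + 7*T)/8 = 1/2 - 7*T/8)
(-35934 - 36999)/(H + t(102)) = (-35934 - 36999)/(-43187 + (1/2 - 7/8*102)) = -72933/(-43187 + (1/2 - 357/4)) = -72933/(-43187 - 355/4) = -72933/(-173103/4) = -72933*(-4/173103) = 13892/8243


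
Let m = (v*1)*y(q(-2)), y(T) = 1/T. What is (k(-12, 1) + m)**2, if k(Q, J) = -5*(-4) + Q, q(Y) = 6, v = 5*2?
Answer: 841/9 ≈ 93.444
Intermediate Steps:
v = 10
y(T) = 1/T
k(Q, J) = 20 + Q
m = 5/3 (m = (10*1)/6 = 10*(1/6) = 5/3 ≈ 1.6667)
(k(-12, 1) + m)**2 = ((20 - 12) + 5/3)**2 = (8 + 5/3)**2 = (29/3)**2 = 841/9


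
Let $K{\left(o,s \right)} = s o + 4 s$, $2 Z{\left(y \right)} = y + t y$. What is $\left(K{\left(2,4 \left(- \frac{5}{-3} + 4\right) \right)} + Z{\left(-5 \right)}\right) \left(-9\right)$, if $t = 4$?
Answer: $- \frac{2223}{2} \approx -1111.5$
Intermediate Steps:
$Z{\left(y \right)} = \frac{5 y}{2}$ ($Z{\left(y \right)} = \frac{y + 4 y}{2} = \frac{5 y}{2}$)
$K{\left(o,s \right)} = 4 s + o s$ ($K{\left(o,s \right)} = o s + 4 s = 4 s + o s$)
$\left(K{\left(2,4 \left(- \frac{5}{-3} + 4\right) \right)} + Z{\left(-5 \right)}\right) \left(-9\right) = \left(4 \left(- \frac{5}{-3} + 4\right) \left(4 + 2\right) + \frac{5}{2} \left(-5\right)\right) \left(-9\right) = \left(4 \left(\left(-5\right) \left(- \frac{1}{3}\right) + 4\right) 6 - \frac{25}{2}\right) \left(-9\right) = \left(4 \left(\frac{5}{3} + 4\right) 6 - \frac{25}{2}\right) \left(-9\right) = \left(4 \cdot \frac{17}{3} \cdot 6 - \frac{25}{2}\right) \left(-9\right) = \left(\frac{68}{3} \cdot 6 - \frac{25}{2}\right) \left(-9\right) = \left(136 - \frac{25}{2}\right) \left(-9\right) = \frac{247}{2} \left(-9\right) = - \frac{2223}{2}$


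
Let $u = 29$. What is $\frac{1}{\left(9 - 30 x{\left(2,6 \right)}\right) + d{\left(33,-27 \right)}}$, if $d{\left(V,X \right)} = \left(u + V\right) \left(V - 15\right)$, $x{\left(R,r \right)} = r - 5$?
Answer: $\frac{1}{1095} \approx 0.00091324$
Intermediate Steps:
$x{\left(R,r \right)} = -5 + r$ ($x{\left(R,r \right)} = r - 5 = -5 + r$)
$d{\left(V,X \right)} = \left(-15 + V\right) \left(29 + V\right)$ ($d{\left(V,X \right)} = \left(29 + V\right) \left(V - 15\right) = \left(29 + V\right) \left(-15 + V\right) = \left(-15 + V\right) \left(29 + V\right)$)
$\frac{1}{\left(9 - 30 x{\left(2,6 \right)}\right) + d{\left(33,-27 \right)}} = \frac{1}{\left(9 - 30 \left(-5 + 6\right)\right) + \left(-435 + 33^{2} + 14 \cdot 33\right)} = \frac{1}{\left(9 - 30\right) + \left(-435 + 1089 + 462\right)} = \frac{1}{\left(9 - 30\right) + 1116} = \frac{1}{-21 + 1116} = \frac{1}{1095}$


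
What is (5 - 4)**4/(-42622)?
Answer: -1/42622 ≈ -2.3462e-5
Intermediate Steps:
(5 - 4)**4/(-42622) = 1**4*(-1/42622) = 1*(-1/42622) = -1/42622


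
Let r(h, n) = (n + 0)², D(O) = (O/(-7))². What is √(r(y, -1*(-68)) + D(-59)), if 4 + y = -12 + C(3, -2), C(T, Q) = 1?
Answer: √230057/7 ≈ 68.520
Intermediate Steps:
D(O) = O²/49 (D(O) = (O*(-⅐))² = (-O/7)² = O²/49)
y = -15 (y = -4 + (-12 + 1) = -4 - 11 = -15)
r(h, n) = n²
√(r(y, -1*(-68)) + D(-59)) = √((-1*(-68))² + (1/49)*(-59)²) = √(68² + (1/49)*3481) = √(4624 + 3481/49) = √(230057/49) = √230057/7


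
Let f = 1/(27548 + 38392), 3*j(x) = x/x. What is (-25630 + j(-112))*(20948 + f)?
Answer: -106207630782569/197820 ≈ -5.3689e+8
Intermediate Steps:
j(x) = ⅓ (j(x) = (x/x)/3 = (⅓)*1 = ⅓)
f = 1/65940 ≈ 1.5165e-5
(-25630 + j(-112))*(20948 + f) = (-25630 + ⅓)*(20948 + 1/65940) = -76889/3*1381311121/65940 = -106207630782569/197820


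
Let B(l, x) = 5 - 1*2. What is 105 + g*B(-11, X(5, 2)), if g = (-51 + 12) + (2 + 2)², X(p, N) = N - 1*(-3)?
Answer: 36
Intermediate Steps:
X(p, N) = 3 + N (X(p, N) = N + 3 = 3 + N)
g = -23 (g = -39 + 4² = -39 + 16 = -23)
B(l, x) = 3 (B(l, x) = 5 - 2 = 3)
105 + g*B(-11, X(5, 2)) = 105 - 23*3 = 105 - 69 = 36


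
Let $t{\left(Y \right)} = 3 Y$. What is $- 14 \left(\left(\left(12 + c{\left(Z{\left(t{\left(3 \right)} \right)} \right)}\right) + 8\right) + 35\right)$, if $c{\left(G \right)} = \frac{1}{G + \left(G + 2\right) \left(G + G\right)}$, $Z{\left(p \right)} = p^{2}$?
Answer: $- \frac{10415804}{13527} \approx -770.0$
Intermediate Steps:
$c{\left(G \right)} = \frac{1}{G + 2 G \left(2 + G\right)}$ ($c{\left(G \right)} = \frac{1}{G + \left(2 + G\right) 2 G} = \frac{1}{G + 2 G \left(2 + G\right)}$)
$- 14 \left(\left(\left(12 + c{\left(Z{\left(t{\left(3 \right)} \right)} \right)}\right) + 8\right) + 35\right) = - 14 \left(\left(\left(12 + \frac{1}{\left(3 \cdot 3\right)^{2} \left(5 + 2 \left(3 \cdot 3\right)^{2}\right)}\right) + 8\right) + 35\right) = - 14 \left(\left(\left(12 + \frac{1}{9^{2} \left(5 + 2 \cdot 9^{2}\right)}\right) + 8\right) + 35\right) = - 14 \left(\left(\left(12 + \frac{1}{81 \left(5 + 2 \cdot 81\right)}\right) + 8\right) + 35\right) = - 14 \left(\left(\left(12 + \frac{1}{81 \left(5 + 162\right)}\right) + 8\right) + 35\right) = - 14 \left(\left(\left(12 + \frac{1}{81 \cdot 167}\right) + 8\right) + 35\right) = - 14 \left(\left(\left(12 + \frac{1}{81} \cdot \frac{1}{167}\right) + 8\right) + 35\right) = - 14 \left(\left(\left(12 + \frac{1}{13527}\right) + 8\right) + 35\right) = - 14 \left(\left(\frac{162325}{13527} + 8\right) + 35\right) = - 14 \left(\frac{270541}{13527} + 35\right) = \left(-14\right) \frac{743986}{13527} = - \frac{10415804}{13527}$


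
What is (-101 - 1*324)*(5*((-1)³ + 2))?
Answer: -2125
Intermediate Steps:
(-101 - 1*324)*(5*((-1)³ + 2)) = (-101 - 324)*(5*(-1 + 2)) = -2125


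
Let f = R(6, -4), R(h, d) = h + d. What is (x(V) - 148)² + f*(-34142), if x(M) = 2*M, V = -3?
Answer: -44568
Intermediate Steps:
R(h, d) = d + h
f = 2 (f = -4 + 6 = 2)
(x(V) - 148)² + f*(-34142) = (2*(-3) - 148)² + 2*(-34142) = (-6 - 148)² - 68284 = (-154)² - 68284 = 23716 - 68284 = -44568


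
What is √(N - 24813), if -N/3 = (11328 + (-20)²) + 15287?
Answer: 3*I*√11762 ≈ 325.36*I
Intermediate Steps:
N = -81045 (N = -3*((11328 + (-20)²) + 15287) = -3*((11328 + 400) + 15287) = -3*(11728 + 15287) = -3*27015 = -81045)
√(N - 24813) = √(-81045 - 24813) = √(-105858) = 3*I*√11762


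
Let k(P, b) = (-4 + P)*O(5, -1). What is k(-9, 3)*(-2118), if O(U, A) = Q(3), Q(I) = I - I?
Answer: 0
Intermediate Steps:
Q(I) = 0
O(U, A) = 0
k(P, b) = 0 (k(P, b) = (-4 + P)*0 = 0)
k(-9, 3)*(-2118) = 0*(-2118) = 0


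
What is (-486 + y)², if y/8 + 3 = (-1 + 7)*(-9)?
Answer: 887364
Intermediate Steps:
y = -456 (y = -24 + 8*((-1 + 7)*(-9)) = -24 + 8*(6*(-9)) = -24 + 8*(-54) = -24 - 432 = -456)
(-486 + y)² = (-486 - 456)² = (-942)² = 887364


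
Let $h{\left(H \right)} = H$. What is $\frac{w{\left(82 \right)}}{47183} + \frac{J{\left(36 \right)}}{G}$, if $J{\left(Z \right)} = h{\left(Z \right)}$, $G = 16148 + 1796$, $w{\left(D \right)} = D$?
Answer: $\frac{792499}{211662938} \approx 0.0037442$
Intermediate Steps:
$G = 17944$
$J{\left(Z \right)} = Z$
$\frac{w{\left(82 \right)}}{47183} + \frac{J{\left(36 \right)}}{G} = \frac{82}{47183} + \frac{36}{17944} = 82 \cdot \frac{1}{47183} + 36 \cdot \frac{1}{17944} = \frac{82}{47183} + \frac{9}{4486} = \frac{792499}{211662938}$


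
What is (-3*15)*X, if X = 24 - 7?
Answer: -765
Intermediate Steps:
X = 17
(-3*15)*X = -3*15*17 = -45*17 = -765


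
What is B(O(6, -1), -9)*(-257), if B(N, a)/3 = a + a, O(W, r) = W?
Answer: 13878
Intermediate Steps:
B(N, a) = 6*a (B(N, a) = 3*(a + a) = 3*(2*a) = 6*a)
B(O(6, -1), -9)*(-257) = (6*(-9))*(-257) = -54*(-257) = 13878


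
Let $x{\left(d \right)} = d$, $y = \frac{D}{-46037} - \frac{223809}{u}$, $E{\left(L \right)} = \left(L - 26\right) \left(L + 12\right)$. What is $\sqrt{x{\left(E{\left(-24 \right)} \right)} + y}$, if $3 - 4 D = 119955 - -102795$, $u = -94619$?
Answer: $\frac{5 \sqrt{37396061771735895411}}{1244564258} \approx 24.568$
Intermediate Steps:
$D = - \frac{222747}{4}$ ($D = \frac{3}{4} - \frac{119955 - -102795}{4} = \frac{3}{4} - \frac{119955 + 102795}{4} = \frac{3}{4} - \frac{111375}{2} = - \frac{222747}{4} \approx -55687.0$)
$E{\left(L \right)} = \left(-26 + L\right) \left(12 + L\right)$
$y = \frac{62290078125}{17423899612}$ ($y = - \frac{222747}{4 \left(-46037\right)} - \frac{223809}{-94619} = \left(- \frac{222747}{4}\right) \left(- \frac{1}{46037}\right) - - \frac{223809}{94619} = \frac{222747}{184148} + \frac{223809}{94619} = \frac{62290078125}{17423899612} \approx 3.575$)
$\sqrt{x{\left(E{\left(-24 \right)} \right)} + y} = \sqrt{\left(-312 + \left(-24\right)^{2} - -336\right) + \frac{62290078125}{17423899612}} = \sqrt{\left(-312 + 576 + 336\right) + \frac{62290078125}{17423899612}} = \sqrt{600 + \frac{62290078125}{17423899612}} = \sqrt{\frac{10516629845325}{17423899612}} = \frac{5 \sqrt{37396061771735895411}}{1244564258}$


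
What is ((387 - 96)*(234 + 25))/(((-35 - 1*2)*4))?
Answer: -2037/4 ≈ -509.25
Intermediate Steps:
((387 - 96)*(234 + 25))/(((-35 - 1*2)*4)) = (291*259)/(((-35 - 2)*4)) = 75369/((-37*4)) = 75369/(-148) = 75369*(-1/148) = -2037/4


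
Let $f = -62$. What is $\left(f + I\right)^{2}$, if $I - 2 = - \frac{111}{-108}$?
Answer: $\frac{4507129}{1296} \approx 3477.7$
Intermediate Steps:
$I = \frac{109}{36}$ ($I = 2 - \frac{111}{-108} = 2 - - \frac{37}{36} = 2 + \frac{37}{36} = \frac{109}{36} \approx 3.0278$)
$\left(f + I\right)^{2} = \left(-62 + \frac{109}{36}\right)^{2} = \left(- \frac{2123}{36}\right)^{2} = \frac{4507129}{1296}$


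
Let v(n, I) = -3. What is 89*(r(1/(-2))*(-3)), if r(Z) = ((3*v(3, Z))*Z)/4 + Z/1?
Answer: -1335/8 ≈ -166.88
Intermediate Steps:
r(Z) = -5*Z/4 (r(Z) = ((3*(-3))*Z)/4 + Z/1 = -9*Z*(¼) + Z*1 = -9*Z/4 + Z = -5*Z/4)
89*(r(1/(-2))*(-3)) = 89*(-5/4/(-2)*(-3)) = 89*(-5/4*(-½)*(-3)) = 89*((5/8)*(-3)) = 89*(-15/8) = -1335/8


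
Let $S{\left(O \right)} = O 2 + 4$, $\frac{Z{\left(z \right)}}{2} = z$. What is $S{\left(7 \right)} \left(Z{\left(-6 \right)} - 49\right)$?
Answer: $-1098$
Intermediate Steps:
$Z{\left(z \right)} = 2 z$
$S{\left(O \right)} = 4 + 2 O$ ($S{\left(O \right)} = 2 O + 4 = 4 + 2 O$)
$S{\left(7 \right)} \left(Z{\left(-6 \right)} - 49\right) = \left(4 + 2 \cdot 7\right) \left(2 \left(-6\right) - 49\right) = \left(4 + 14\right) \left(-12 - 49\right) = 18 \left(-61\right) = -1098$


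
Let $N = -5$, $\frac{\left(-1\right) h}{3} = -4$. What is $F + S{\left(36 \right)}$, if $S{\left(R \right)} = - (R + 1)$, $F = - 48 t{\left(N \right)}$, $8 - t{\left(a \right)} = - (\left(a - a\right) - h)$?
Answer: $155$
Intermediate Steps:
$h = 12$ ($h = \left(-3\right) \left(-4\right) = 12$)
$t{\left(a \right)} = -4$ ($t{\left(a \right)} = 8 - - (\left(a - a\right) - 12) = 8 - - (0 - 12) = 8 - \left(-1\right) \left(-12\right) = 8 - 12 = -4$)
$F = 192$ ($F = \left(-48\right) \left(-4\right) = 192$)
$S{\left(R \right)} = -1 - R$ ($S{\left(R \right)} = - (1 + R) = -1 - R$)
$F + S{\left(36 \right)} = 192 - 37 = 155$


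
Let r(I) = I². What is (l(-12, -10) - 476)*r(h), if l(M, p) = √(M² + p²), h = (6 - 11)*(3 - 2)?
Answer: -11900 + 50*√61 ≈ -11509.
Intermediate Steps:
h = -5 (h = -5*1 = -5)
(l(-12, -10) - 476)*r(h) = (√((-12)² + (-10)²) - 476)*(-5)² = (√(144 + 100) - 476)*25 = (√244 - 476)*25 = (2*√61 - 476)*25 = (-476 + 2*√61)*25 = -11900 + 50*√61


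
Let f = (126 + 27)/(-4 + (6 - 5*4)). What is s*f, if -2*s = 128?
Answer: 544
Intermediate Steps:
s = -64 (s = -½*128 = -64)
f = -17/2 (f = 153/(-4 + (6 - 20)) = 153/(-4 - 14) = 153/(-18) = 153*(-1/18) = -17/2 ≈ -8.5000)
s*f = -64*(-17/2) = 544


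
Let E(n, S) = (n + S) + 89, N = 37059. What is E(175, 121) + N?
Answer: 37444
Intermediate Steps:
E(n, S) = 89 + S + n (E(n, S) = (S + n) + 89 = 89 + S + n)
E(175, 121) + N = (89 + 121 + 175) + 37059 = 385 + 37059 = 37444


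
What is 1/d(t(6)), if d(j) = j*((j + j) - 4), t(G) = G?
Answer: 1/48 ≈ 0.020833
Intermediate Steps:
d(j) = j*(-4 + 2*j) (d(j) = j*(2*j - 4) = j*(-4 + 2*j))
1/d(t(6)) = 1/(2*6*(-2 + 6)) = 1/(2*6*4) = 1/48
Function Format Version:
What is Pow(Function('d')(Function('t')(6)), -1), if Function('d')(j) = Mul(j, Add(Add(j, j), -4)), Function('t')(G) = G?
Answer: Rational(1, 48) ≈ 0.020833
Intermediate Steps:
Function('d')(j) = Mul(j, Add(-4, Mul(2, j))) (Function('d')(j) = Mul(j, Add(Mul(2, j), -4)) = Mul(j, Add(-4, Mul(2, j))))
Pow(Function('d')(Function('t')(6)), -1) = Pow(Mul(2, 6, Add(-2, 6)), -1) = Pow(Mul(2, 6, 4), -1) = Pow(48, -1) = Rational(1, 48)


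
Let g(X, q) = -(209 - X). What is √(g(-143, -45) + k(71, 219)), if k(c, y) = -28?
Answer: 2*I*√95 ≈ 19.494*I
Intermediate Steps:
g(X, q) = -209 + X
√(g(-143, -45) + k(71, 219)) = √((-209 - 143) - 28) = √(-352 - 28) = √(-380) = 2*I*√95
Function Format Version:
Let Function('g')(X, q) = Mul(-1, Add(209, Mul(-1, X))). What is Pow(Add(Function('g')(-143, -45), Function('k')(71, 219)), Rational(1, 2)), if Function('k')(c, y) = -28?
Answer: Mul(2, I, Pow(95, Rational(1, 2))) ≈ Mul(19.494, I)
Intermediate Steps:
Function('g')(X, q) = Add(-209, X)
Pow(Add(Function('g')(-143, -45), Function('k')(71, 219)), Rational(1, 2)) = Pow(Add(Add(-209, -143), -28), Rational(1, 2)) = Pow(Add(-352, -28), Rational(1, 2)) = Pow(-380, Rational(1, 2)) = Mul(2, I, Pow(95, Rational(1, 2)))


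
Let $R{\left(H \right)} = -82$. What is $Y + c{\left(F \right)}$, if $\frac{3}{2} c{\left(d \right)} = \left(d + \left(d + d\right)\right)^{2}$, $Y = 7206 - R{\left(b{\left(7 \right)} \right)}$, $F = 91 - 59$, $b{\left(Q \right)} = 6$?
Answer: $13432$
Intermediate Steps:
$F = 32$
$Y = 7288$ ($Y = 7206 - -82 = 7206 + 82 = 7288$)
$c{\left(d \right)} = 6 d^{2}$ ($c{\left(d \right)} = \frac{2 \left(d + \left(d + d\right)\right)^{2}}{3} = \frac{2 \left(d + 2 d\right)^{2}}{3} = \frac{2 \left(3 d\right)^{2}}{3} = \frac{2 \cdot 9 d^{2}}{3} = 6 d^{2}$)
$Y + c{\left(F \right)} = 7288 + 6 \cdot 32^{2} = 7288 + 6 \cdot 1024 = 7288 + 6144 = 13432$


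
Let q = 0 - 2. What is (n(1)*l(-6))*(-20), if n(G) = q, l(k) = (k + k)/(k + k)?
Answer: 40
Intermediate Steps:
l(k) = 1 (l(k) = (2*k)/((2*k)) = (2*k)*(1/(2*k)) = 1)
q = -2
n(G) = -2
(n(1)*l(-6))*(-20) = -2*1*(-20) = -2*(-20) = 40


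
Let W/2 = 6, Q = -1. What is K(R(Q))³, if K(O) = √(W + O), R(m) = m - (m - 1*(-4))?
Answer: 16*√2 ≈ 22.627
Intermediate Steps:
W = 12 (W = 2*6 = 12)
R(m) = -4 (R(m) = m - (m + 4) = m - (4 + m) = m + (-4 - m) = -4)
K(O) = √(12 + O)
K(R(Q))³ = (√(12 - 4))³ = (√8)³ = (2*√2)³ = 16*√2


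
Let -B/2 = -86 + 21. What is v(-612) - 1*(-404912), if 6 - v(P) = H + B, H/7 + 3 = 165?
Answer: 403654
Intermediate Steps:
H = 1134 (H = -21 + 7*165 = -21 + 1155 = 1134)
B = 130 (B = -2*(-86 + 21) = -2*(-65) = 130)
v(P) = -1258 (v(P) = 6 - (1134 + 130) = 6 - 1*1264 = 6 - 1264 = -1258)
v(-612) - 1*(-404912) = -1258 - 1*(-404912) = -1258 + 404912 = 403654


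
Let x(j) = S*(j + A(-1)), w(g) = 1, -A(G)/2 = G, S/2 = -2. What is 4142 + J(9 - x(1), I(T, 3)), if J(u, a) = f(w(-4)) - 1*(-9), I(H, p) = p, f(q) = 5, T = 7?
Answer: 4156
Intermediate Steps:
S = -4 (S = 2*(-2) = -4)
A(G) = -2*G
x(j) = -8 - 4*j (x(j) = -4*(j - 2*(-1)) = -4*(j + 2) = -4*(2 + j) = -8 - 4*j)
J(u, a) = 14 (J(u, a) = 5 - 1*(-9) = 5 + 9 = 14)
4142 + J(9 - x(1), I(T, 3)) = 4142 + 14 = 4156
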